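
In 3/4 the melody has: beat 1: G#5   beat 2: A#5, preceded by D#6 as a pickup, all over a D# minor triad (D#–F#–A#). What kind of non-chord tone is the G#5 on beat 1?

The harmony at that moment is D# minor triad (D#, F#, A#); G#5 is not a chord tone.
It is approached by leap down from D#6 and left by step up to A#5.
Leap in, step out, metrically accented — an appoggiatura.

Appoggiatura.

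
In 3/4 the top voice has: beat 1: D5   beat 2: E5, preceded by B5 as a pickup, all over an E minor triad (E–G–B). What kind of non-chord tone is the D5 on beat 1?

The harmony at that moment is E minor triad (E, G, B); D5 is not a chord tone.
It is approached by leap down from B5 and left by step up to E5.
Leap in, step out, metrically accented — an appoggiatura.

Appoggiatura.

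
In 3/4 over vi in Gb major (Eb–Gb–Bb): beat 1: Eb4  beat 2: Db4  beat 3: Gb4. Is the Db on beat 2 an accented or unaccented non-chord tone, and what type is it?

Unaccented escape tone.

The harmony at that moment is Eb minor triad (Eb, Gb, Bb); Db4 is not a chord tone.
It is approached by step down from Eb4 and left by leap up to Gb4.
Step in, leap out — an escape tone.
It falls on a weak beat, so it is unaccented.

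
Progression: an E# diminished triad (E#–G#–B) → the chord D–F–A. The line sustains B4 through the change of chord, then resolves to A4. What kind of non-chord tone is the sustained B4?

The harmony at that moment is D minor triad (D, F, A); B4 is not a chord tone.
It is held over (the same pitch as the preceding B4) and left by step down to A4.
Held over from the previous chord and resolving down by step — a suspension.

B4 is a suspension.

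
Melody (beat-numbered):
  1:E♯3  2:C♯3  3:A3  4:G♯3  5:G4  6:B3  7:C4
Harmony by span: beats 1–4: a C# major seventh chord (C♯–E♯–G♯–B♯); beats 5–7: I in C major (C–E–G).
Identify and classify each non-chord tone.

A3 (beat 3) — appoggiatura; B3 (beat 6) — appoggiatura.

The harmony at that moment is C♯ major seventh chord (C♯, E♯, G♯, B♯); A3 is not a chord tone.
It is approached by leap up from C♯3 and left by step down to G♯3.
Leap in, step out — an appoggiatura.
The harmony at that moment is C major triad (C, E, G); B3 is not a chord tone.
It is approached by leap down from G4 and left by step up to C4.
Leap in, step out — an appoggiatura.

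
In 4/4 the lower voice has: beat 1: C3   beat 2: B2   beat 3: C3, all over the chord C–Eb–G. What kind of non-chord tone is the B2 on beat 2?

The harmony at that moment is C minor triad (C, Eb, G); B2 is not a chord tone.
It is approached by step down from C3 and left by step up to C3.
Step away and step back to the same note — a neighbor tone (lower neighbor).

Lower neighbor tone.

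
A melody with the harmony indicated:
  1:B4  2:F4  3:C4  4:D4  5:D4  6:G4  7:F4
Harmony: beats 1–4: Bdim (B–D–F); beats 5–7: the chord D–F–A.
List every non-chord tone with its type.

The harmony at that moment is B diminished triad (B, D, F); C4 is not a chord tone.
It is approached by leap down from F4 and left by step up to D4.
Leap in, step out — an appoggiatura.
The harmony at that moment is D minor triad (D, F, A); G4 is not a chord tone.
It is approached by leap up from D4 and left by step down to F4.
Leap in, step out — an appoggiatura.

C4 (beat 3) — appoggiatura; G4 (beat 6) — appoggiatura.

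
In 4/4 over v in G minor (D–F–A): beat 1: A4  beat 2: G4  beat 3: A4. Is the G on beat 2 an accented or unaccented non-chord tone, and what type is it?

The harmony at that moment is D minor triad (D, F, A); G4 is not a chord tone.
It is approached by step down from A4 and left by step up to A4.
Step away and step back to the same note — a neighbor tone (lower neighbor).
It falls on a weak beat, so it is unaccented.

Unaccented neighbor tone.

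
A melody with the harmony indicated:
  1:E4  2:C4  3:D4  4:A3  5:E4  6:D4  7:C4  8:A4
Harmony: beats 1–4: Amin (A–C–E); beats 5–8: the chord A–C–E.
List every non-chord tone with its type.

D4 (beat 3) — escape tone; D4 (beat 6) — passing tone.

The harmony at that moment is A minor triad (A, C, E); D4 is not a chord tone.
It is approached by step up from C4 and left by leap down to A3.
Step in, leap out — an escape tone.
The harmony at that moment is A minor triad (A, C, E); D4 is not a chord tone.
It is approached by step down from E4 and left by step down to C4.
Step in, step out in the same direction — a passing tone.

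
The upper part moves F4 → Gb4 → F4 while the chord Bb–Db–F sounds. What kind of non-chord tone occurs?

Gb4 is a neighbor tone.

The harmony at that moment is Bb minor triad (Bb, Db, F); Gb4 is not a chord tone.
It is approached by step up from F4 and left by step down to F4.
Step away and step back to the same note — a neighbor tone (upper neighbor).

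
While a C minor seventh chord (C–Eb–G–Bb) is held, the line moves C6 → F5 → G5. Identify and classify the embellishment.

The harmony at that moment is C minor seventh chord (C, Eb, G, Bb); F5 is not a chord tone.
It is approached by leap down from C6 and left by step up to G5.
Leap in, step out — an appoggiatura.

F5 is an appoggiatura.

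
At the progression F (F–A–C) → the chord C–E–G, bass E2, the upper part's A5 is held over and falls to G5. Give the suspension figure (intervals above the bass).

At the second chord the bass is E2. The suspended A5 lies a fourth above the bass; after resolving down by step to G5, the interval above the bass becomes a third.
Suspension figures are named by those two intervals: 4–3.

4–3 suspension.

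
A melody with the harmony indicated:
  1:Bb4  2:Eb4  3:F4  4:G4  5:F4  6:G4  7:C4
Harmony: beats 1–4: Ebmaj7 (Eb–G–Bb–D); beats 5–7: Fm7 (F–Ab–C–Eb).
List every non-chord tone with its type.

The harmony at that moment is Eb major seventh chord (Eb, G, Bb, D); F4 is not a chord tone.
It is approached by step up from Eb4 and left by step up to G4.
Step in, step out in the same direction — a passing tone.
The harmony at that moment is F minor seventh chord (F, Ab, C, Eb); G4 is not a chord tone.
It is approached by step up from F4 and left by leap down to C4.
Step in, leap out — an escape tone.

F4 (beat 3) — passing tone; G4 (beat 6) — escape tone.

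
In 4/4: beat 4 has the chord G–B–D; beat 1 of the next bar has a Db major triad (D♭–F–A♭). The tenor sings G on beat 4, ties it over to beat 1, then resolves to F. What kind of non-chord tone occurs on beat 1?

Suspension.

The harmony at that moment is D♭ major triad (D♭, F, A♭); G is not a chord tone.
It is held over (the same pitch as the preceding G) and left by step down to F.
Held over from the previous chord and resolving down by step — a suspension.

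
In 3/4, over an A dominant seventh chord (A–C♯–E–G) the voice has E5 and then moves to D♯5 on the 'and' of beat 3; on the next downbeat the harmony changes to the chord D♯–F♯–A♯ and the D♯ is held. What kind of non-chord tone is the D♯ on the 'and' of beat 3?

The harmony at that moment is A dominant seventh chord (A, C♯, E, G); D♯5 is not a chord tone.
It is approached by step down from E5 and then sustained as the same pitch into the next harmony.
Arriving early and becoming a chord tone when the harmony changes — an anticipation.

Anticipation.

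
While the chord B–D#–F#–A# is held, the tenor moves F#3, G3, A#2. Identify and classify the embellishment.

The harmony at that moment is B major seventh chord (B, D#, F#, A#); G3 is not a chord tone.
It is approached by step up from F#3 and left by leap down to A#2.
Step in, leap out — an escape tone.

G3 is an escape tone.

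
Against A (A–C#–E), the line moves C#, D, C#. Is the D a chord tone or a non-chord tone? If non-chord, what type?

Non-chord tone — a neighbor tone.

The harmony at that moment is A major triad (A, C#, E); D is not a chord tone.
It is approached by step up from C# and left by step down to C#.
Step away and step back to the same note — a neighbor tone (upper neighbor).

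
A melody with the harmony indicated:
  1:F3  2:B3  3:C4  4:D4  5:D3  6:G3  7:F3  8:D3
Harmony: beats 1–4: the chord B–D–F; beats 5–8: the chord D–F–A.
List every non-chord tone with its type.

C4 (beat 3) — passing tone; G3 (beat 6) — appoggiatura.

The harmony at that moment is B diminished triad (B, D, F); C4 is not a chord tone.
It is approached by step up from B3 and left by step up to D4.
Step in, step out in the same direction — a passing tone.
The harmony at that moment is D minor triad (D, F, A); G3 is not a chord tone.
It is approached by leap up from D3 and left by step down to F3.
Leap in, step out — an appoggiatura.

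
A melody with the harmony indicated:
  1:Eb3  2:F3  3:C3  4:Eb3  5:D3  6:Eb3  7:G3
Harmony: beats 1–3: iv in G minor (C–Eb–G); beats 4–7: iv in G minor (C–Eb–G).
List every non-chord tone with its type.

The harmony at that moment is C minor triad (C, Eb, G); F3 is not a chord tone.
It is approached by step up from Eb3 and left by leap down to C3.
Step in, leap out — an escape tone.
The harmony at that moment is C minor triad (C, Eb, G); D3 is not a chord tone.
It is approached by step down from Eb3 and left by step up to Eb3.
Step away and step back to the same note — a neighbor tone (lower neighbor).

F3 (beat 2) — escape tone; D3 (beat 5) — neighbor tone.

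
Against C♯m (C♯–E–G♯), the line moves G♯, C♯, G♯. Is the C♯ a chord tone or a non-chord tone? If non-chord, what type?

C# minor triad contains C♯, E, G♯; C♯ is the root, so it is a chord tone.

Chord tone (the root of C# minor triad).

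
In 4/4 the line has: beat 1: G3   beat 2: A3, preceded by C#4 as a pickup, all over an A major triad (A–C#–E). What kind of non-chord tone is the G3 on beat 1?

The harmony at that moment is A major triad (A, C#, E); G3 is not a chord tone.
It is approached by leap down from C#4 and left by step up to A3.
Leap in, step out, metrically accented — an appoggiatura.

Appoggiatura.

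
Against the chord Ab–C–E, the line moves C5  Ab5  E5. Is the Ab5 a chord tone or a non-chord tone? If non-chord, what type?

Ab augmented triad contains Ab, C, E; Ab is the root, so it is a chord tone.

Chord tone (the root of Ab augmented triad).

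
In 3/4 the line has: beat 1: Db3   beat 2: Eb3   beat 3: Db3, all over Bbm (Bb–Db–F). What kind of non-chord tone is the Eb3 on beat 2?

The harmony at that moment is Bb minor triad (Bb, Db, F); Eb3 is not a chord tone.
It is approached by step up from Db3 and left by step down to Db3.
Step away and step back to the same note — a neighbor tone (upper neighbor).

Upper neighbor tone.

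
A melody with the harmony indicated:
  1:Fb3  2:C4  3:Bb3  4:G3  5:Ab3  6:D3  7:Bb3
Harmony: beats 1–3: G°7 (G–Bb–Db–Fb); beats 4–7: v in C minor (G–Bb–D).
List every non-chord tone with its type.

C4 (beat 2) — appoggiatura; Ab3 (beat 5) — escape tone.

The harmony at that moment is G diminished seventh chord (G, Bb, Db, Fb); C4 is not a chord tone.
It is approached by leap up from Fb3 and left by step down to Bb3.
Leap in, step out — an appoggiatura.
The harmony at that moment is G minor triad (G, Bb, D); Ab3 is not a chord tone.
It is approached by step up from G3 and left by leap down to D3.
Step in, leap out — an escape tone.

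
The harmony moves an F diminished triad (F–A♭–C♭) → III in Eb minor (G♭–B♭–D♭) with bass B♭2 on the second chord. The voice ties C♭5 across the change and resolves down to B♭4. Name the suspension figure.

At the second chord the bass is B♭2. The suspended C♭5 lies a ninth above the bass; after resolving down by step to B♭4, the interval above the bass becomes an octave.
Suspension figures are named by those two intervals: 9–8.

9–8 suspension.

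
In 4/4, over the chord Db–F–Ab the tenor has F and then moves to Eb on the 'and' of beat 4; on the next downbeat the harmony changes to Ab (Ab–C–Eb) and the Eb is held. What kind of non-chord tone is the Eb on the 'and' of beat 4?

The harmony at that moment is Db major triad (Db, F, Ab); Eb is not a chord tone.
It is approached by step down from F and then sustained as the same pitch into the next harmony.
Arriving early and becoming a chord tone when the harmony changes — an anticipation.

Anticipation.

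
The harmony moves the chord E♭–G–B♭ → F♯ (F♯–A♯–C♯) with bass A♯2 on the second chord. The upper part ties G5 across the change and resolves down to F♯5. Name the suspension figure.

7–6 suspension.

At the second chord the bass is A♯2. The suspended G5 lies a seventh above the bass; after resolving down by step to F♯5, the interval above the bass becomes a sixth.
Suspension figures are named by those two intervals: 7–6.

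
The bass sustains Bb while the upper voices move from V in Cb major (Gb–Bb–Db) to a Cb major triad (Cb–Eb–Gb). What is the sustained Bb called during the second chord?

The harmony at that moment is Cb major triad (Cb, Eb, Gb); Bb is not a chord tone.
It is held over (the same pitch as the preceding Bb) and then sustained as the same pitch into the next harmony.
Sustained through a change of harmony — a pedal tone.

Pedal tone (pedal point).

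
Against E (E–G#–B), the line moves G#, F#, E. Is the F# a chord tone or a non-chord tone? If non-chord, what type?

The harmony at that moment is E major triad (E, G#, B); F# is not a chord tone.
It is approached by step down from G# and left by step down to E.
Step in, step out in the same direction — a passing tone.

Non-chord tone — a passing tone.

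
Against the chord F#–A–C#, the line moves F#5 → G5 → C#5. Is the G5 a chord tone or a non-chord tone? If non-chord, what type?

The harmony at that moment is F# minor triad (F#, A, C#); G5 is not a chord tone.
It is approached by step up from F#5 and left by leap down to C#5.
Step in, leap out — an escape tone.

Non-chord tone — an escape tone.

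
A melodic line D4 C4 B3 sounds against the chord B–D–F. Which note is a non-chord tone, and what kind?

The harmony at that moment is B diminished triad (B, D, F); C4 is not a chord tone.
It is approached by step down from D4 and left by step down to B3.
Step in, step out in the same direction — a passing tone.

C4 is a passing tone.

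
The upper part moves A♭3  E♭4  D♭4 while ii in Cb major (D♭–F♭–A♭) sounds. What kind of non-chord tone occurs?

E♭4 is an appoggiatura.

The harmony at that moment is D♭ minor triad (D♭, F♭, A♭); E♭4 is not a chord tone.
It is approached by leap up from A♭3 and left by step down to D♭4.
Leap in, step out — an appoggiatura.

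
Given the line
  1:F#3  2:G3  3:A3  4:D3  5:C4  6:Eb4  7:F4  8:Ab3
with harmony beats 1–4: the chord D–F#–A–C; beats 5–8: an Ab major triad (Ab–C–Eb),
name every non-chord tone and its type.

G3 (beat 2) — passing tone; F4 (beat 7) — escape tone.

The harmony at that moment is D dominant seventh chord (D, F#, A, C); G3 is not a chord tone.
It is approached by step up from F#3 and left by step up to A3.
Step in, step out in the same direction — a passing tone.
The harmony at that moment is Ab major triad (Ab, C, Eb); F4 is not a chord tone.
It is approached by step up from Eb4 and left by leap down to Ab3.
Step in, leap out — an escape tone.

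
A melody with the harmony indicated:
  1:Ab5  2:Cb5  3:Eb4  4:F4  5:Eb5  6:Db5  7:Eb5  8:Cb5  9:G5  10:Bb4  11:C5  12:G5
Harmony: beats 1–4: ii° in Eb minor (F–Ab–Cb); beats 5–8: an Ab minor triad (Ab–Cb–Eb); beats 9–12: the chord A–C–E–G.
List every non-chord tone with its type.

The harmony at that moment is F diminished triad (F, Ab, Cb); Eb4 is not a chord tone.
It is approached by leap down from Cb5 and left by step up to F4.
Leap in, step out — an appoggiatura.
The harmony at that moment is Ab minor triad (Ab, Cb, Eb); Db5 is not a chord tone.
It is approached by step down from Eb5 and left by step up to Eb5.
Step away and step back to the same note — a neighbor tone (lower neighbor).
The harmony at that moment is A minor seventh chord (A, C, E, G); Bb4 is not a chord tone.
It is approached by leap down from G5 and left by step up to C5.
Leap in, step out — an appoggiatura.

Eb4 (beat 3) — appoggiatura; Db5 (beat 6) — neighbor tone; Bb4 (beat 10) — appoggiatura.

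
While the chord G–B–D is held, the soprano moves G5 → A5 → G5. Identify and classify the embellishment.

A5 is a neighbor tone.

The harmony at that moment is G major triad (G, B, D); A5 is not a chord tone.
It is approached by step up from G5 and left by step down to G5.
Step away and step back to the same note — a neighbor tone (upper neighbor).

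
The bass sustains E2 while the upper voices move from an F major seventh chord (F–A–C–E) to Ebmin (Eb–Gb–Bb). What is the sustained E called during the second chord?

The harmony at that moment is Eb minor triad (Eb, Gb, Bb); E2 is not a chord tone.
It is held over (the same pitch as the preceding E2) and then sustained as the same pitch into the next harmony.
Sustained through a change of harmony — a pedal tone.

Pedal tone (pedal point).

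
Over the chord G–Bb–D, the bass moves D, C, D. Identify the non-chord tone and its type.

The harmony at that moment is G minor triad (G, Bb, D); C is not a chord tone.
It is approached by step down from D and left by step up to D.
Step away and step back to the same note — a neighbor tone (lower neighbor).

C is a neighbor tone.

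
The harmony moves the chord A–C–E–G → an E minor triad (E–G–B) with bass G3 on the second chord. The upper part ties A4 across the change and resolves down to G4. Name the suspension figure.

At the second chord the bass is G3. The suspended A4 lies a ninth above the bass; after resolving down by step to G4, the interval above the bass becomes an octave.
Suspension figures are named by those two intervals: 9–8.

9–8 suspension.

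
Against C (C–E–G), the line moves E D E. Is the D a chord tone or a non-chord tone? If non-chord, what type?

Non-chord tone — a neighbor tone.

The harmony at that moment is C major triad (C, E, G); D is not a chord tone.
It is approached by step down from E and left by step up to E.
Step away and step back to the same note — a neighbor tone (lower neighbor).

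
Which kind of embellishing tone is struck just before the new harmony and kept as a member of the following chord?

Approach: ahead of the chord change (typically by step), so it is dissonant against the current harmony. Departure: none — the same pitch is restated or held and is a chord tone of the new harmony.
Dissonant first, consonant once the harmony catches up: the note simply arrives early — an anticipation. (The reverse timing, consonant first and dissonant after the change, would be a suspension or retardation.)

Anticipation.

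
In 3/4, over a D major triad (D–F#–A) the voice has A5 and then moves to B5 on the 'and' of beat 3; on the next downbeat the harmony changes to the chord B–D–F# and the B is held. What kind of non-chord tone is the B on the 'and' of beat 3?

The harmony at that moment is D major triad (D, F#, A); B5 is not a chord tone.
It is approached by step up from A5 and then sustained as the same pitch into the next harmony.
Arriving early and becoming a chord tone when the harmony changes — an anticipation.

Anticipation.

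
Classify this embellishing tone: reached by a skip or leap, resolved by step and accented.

Approach: by leap. Departure: by step. Metric position: strong.
Leap in, step out, in a metrically strong position — an appoggiatura. (It is the mirror image of the escape tone, which steps in and leaps out from a weak position.)

Appoggiatura.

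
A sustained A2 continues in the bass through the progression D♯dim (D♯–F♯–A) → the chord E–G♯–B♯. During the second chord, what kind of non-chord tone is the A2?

The harmony at that moment is E augmented triad (E, G♯, B♯); A2 is not a chord tone.
It is held over (the same pitch as the preceding A2) and then sustained as the same pitch into the next harmony.
Sustained through a change of harmony — a pedal tone.

Pedal tone (pedal point).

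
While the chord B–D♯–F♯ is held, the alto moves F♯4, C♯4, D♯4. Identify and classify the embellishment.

The harmony at that moment is B major triad (B, D♯, F♯); C♯4 is not a chord tone.
It is approached by leap down from F♯4 and left by step up to D♯4.
Leap in, step out — an appoggiatura.

C♯4 is an appoggiatura.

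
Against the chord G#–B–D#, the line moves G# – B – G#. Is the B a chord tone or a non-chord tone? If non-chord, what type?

Chord tone (the third of G# minor triad).

G# minor triad contains G#, B, D#; B is the third, so it is a chord tone.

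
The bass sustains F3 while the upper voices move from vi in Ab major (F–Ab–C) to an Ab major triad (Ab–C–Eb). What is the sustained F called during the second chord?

The harmony at that moment is Ab major triad (Ab, C, Eb); F3 is not a chord tone.
It is held over (the same pitch as the preceding F3) and then sustained as the same pitch into the next harmony.
Sustained through a change of harmony — a pedal tone.

Pedal tone (pedal point).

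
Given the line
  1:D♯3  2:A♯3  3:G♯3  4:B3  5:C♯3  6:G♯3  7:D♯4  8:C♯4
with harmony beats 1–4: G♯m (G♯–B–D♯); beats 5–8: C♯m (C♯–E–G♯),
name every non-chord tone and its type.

A♯3 (beat 2) — appoggiatura; D♯4 (beat 7) — appoggiatura.

The harmony at that moment is G♯ minor triad (G♯, B, D♯); A♯3 is not a chord tone.
It is approached by leap up from D♯3 and left by step down to G♯3.
Leap in, step out — an appoggiatura.
The harmony at that moment is C♯ minor triad (C♯, E, G♯); D♯4 is not a chord tone.
It is approached by leap up from G♯3 and left by step down to C♯4.
Leap in, step out — an appoggiatura.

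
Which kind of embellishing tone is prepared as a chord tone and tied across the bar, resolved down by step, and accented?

Suspension.

Approach: by preparation — the pitch is first a chord tone, then held (tied or repeated) while the harmony changes under it. Departure: down by step. Metric position: strong.
A prepared dissonance that resolves downward by step — a suspension. (The same figure resolving upward would be a retardation.)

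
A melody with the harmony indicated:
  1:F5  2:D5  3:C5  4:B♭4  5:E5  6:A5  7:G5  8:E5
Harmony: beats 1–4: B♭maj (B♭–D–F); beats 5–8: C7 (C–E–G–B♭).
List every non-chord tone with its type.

The harmony at that moment is B♭ major triad (B♭, D, F); C5 is not a chord tone.
It is approached by step down from D5 and left by step down to B♭4.
Step in, step out in the same direction — a passing tone.
The harmony at that moment is C dominant seventh chord (C, E, G, B♭); A5 is not a chord tone.
It is approached by leap up from E5 and left by step down to G5.
Leap in, step out — an appoggiatura.

C5 (beat 3) — passing tone; A5 (beat 6) — appoggiatura.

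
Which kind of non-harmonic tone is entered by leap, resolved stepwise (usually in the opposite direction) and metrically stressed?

Approach: by leap. Departure: by step. Metric position: strong.
Leap in, step out, in a metrically strong position — an appoggiatura. (It is the mirror image of the escape tone, which steps in and leaps out from a weak position.)

Appoggiatura.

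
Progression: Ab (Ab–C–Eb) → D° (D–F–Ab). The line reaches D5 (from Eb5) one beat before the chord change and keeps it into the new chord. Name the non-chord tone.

D5 is an anticipation.

The harmony at that moment is Ab major triad (Ab, C, Eb); D5 is not a chord tone.
It is approached by step down from Eb5 and then sustained as the same pitch into the next harmony.
Arriving early and becoming a chord tone when the harmony changes — an anticipation.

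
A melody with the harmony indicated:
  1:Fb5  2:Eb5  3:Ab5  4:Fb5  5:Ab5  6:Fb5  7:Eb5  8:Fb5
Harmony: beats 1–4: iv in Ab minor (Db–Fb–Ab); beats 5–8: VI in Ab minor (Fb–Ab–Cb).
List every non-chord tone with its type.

The harmony at that moment is Db minor triad (Db, Fb, Ab); Eb5 is not a chord tone.
It is approached by step down from Fb5 and left by leap up to Ab5.
Step in, leap out — an escape tone.
The harmony at that moment is Fb major triad (Fb, Ab, Cb); Eb5 is not a chord tone.
It is approached by step down from Fb5 and left by step up to Fb5.
Step away and step back to the same note — a neighbor tone (lower neighbor).

Eb5 (beat 2) — escape tone; Eb5 (beat 7) — neighbor tone.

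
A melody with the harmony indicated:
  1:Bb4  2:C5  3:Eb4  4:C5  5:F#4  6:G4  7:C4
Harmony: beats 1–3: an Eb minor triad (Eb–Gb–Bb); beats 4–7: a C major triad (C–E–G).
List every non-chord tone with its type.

C5 (beat 2) — escape tone; F#4 (beat 5) — appoggiatura.

The harmony at that moment is Eb minor triad (Eb, Gb, Bb); C5 is not a chord tone.
It is approached by step up from Bb4 and left by leap down to Eb4.
Step in, leap out — an escape tone.
The harmony at that moment is C major triad (C, E, G); F#4 is not a chord tone.
It is approached by leap down from C5 and left by step up to G4.
Leap in, step out — an appoggiatura.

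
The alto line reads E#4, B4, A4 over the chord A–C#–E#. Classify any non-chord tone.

B4 is an appoggiatura.

The harmony at that moment is A augmented triad (A, C#, E#); B4 is not a chord tone.
It is approached by leap up from E#4 and left by step down to A4.
Leap in, step out — an appoggiatura.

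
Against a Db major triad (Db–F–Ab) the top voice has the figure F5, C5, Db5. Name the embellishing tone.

C5 is an appoggiatura.

The harmony at that moment is Db major triad (Db, F, Ab); C5 is not a chord tone.
It is approached by leap down from F5 and left by step up to Db5.
Leap in, step out — an appoggiatura.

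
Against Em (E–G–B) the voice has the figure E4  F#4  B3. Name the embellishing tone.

F#4 is an escape tone.

The harmony at that moment is E minor triad (E, G, B); F#4 is not a chord tone.
It is approached by step up from E4 and left by leap down to B3.
Step in, leap out — an escape tone.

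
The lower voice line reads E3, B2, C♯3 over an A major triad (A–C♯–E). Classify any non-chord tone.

B2 is an appoggiatura.

The harmony at that moment is A major triad (A, C♯, E); B2 is not a chord tone.
It is approached by leap down from E3 and left by step up to C♯3.
Leap in, step out — an appoggiatura.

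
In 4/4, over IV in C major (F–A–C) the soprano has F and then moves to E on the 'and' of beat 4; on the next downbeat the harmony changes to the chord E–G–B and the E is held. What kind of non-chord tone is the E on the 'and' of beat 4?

The harmony at that moment is F major triad (F, A, C); E is not a chord tone.
It is approached by step down from F and then sustained as the same pitch into the next harmony.
Arriving early and becoming a chord tone when the harmony changes — an anticipation.

Anticipation.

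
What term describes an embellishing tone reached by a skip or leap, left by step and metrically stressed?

Approach: by leap. Departure: by step. Metric position: strong.
Leap in, step out, in a metrically strong position — an appoggiatura. (It is the mirror image of the escape tone, which steps in and leaps out from a weak position.)

Appoggiatura.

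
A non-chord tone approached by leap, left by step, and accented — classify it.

Appoggiatura.

Approach: by leap. Departure: by step. Metric position: strong.
Leap in, step out, in a metrically strong position — an appoggiatura. (It is the mirror image of the escape tone, which steps in and leaps out from a weak position.)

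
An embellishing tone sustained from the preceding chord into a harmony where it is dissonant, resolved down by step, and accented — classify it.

Approach: by preparation — the pitch is first a chord tone, then held (tied or repeated) while the harmony changes under it. Departure: down by step. Metric position: strong.
A prepared dissonance that resolves downward by step — a suspension. (The same figure resolving upward would be a retardation.)

Suspension.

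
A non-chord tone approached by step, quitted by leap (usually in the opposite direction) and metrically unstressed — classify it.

Escape tone.

Approach: by step. Departure: by leap. Metric position: weak.
Step in, leap out, from a weak position — an escape tone (échappée). (It is the mirror image of the appoggiatura, which leaps in and steps out on a strong beat.)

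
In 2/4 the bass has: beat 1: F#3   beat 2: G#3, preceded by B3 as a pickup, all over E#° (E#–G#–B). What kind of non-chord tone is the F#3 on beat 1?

Appoggiatura.

The harmony at that moment is E# diminished triad (E#, G#, B); F#3 is not a chord tone.
It is approached by leap down from B3 and left by step up to G#3.
Leap in, step out, metrically accented — an appoggiatura.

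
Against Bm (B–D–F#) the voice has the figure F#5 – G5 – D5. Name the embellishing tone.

The harmony at that moment is B minor triad (B, D, F#); G5 is not a chord tone.
It is approached by step up from F#5 and left by leap down to D5.
Step in, leap out — an escape tone.

G5 is an escape tone.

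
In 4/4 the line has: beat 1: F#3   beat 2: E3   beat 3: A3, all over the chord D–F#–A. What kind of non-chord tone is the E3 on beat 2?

Escape tone.

The harmony at that moment is D major triad (D, F#, A); E3 is not a chord tone.
It is approached by step down from F#3 and left by leap up to A3.
Step in, leap out, on a weak beat — an escape tone.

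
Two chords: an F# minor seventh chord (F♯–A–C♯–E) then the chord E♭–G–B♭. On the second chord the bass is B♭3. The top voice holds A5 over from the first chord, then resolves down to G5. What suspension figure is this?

At the second chord the bass is B♭3. The suspended A5 lies a seventh above the bass; after resolving down by step to G5, the interval above the bass becomes a sixth.
Suspension figures are named by those two intervals: 7–6.

7–6 suspension.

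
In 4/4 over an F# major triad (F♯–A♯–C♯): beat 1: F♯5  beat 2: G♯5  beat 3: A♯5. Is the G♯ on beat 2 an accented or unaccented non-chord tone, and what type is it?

The harmony at that moment is F♯ major triad (F♯, A♯, C♯); G♯5 is not a chord tone.
It is approached by step up from F♯5 and left by step up to A♯5.
Step in, step out in the same direction — a passing tone.
It falls on a weak beat, so it is unaccented.

Unaccented passing tone.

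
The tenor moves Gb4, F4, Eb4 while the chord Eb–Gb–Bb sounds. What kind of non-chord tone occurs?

F4 is a passing tone.

The harmony at that moment is Eb minor triad (Eb, Gb, Bb); F4 is not a chord tone.
It is approached by step down from Gb4 and left by step down to Eb4.
Step in, step out in the same direction — a passing tone.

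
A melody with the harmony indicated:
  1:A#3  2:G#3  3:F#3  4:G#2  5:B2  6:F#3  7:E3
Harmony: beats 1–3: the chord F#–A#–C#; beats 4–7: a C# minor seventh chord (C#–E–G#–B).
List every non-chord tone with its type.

The harmony at that moment is F# major triad (F#, A#, C#); G#3 is not a chord tone.
It is approached by step down from A#3 and left by step down to F#3.
Step in, step out in the same direction — a passing tone.
The harmony at that moment is C# minor seventh chord (C#, E, G#, B); F#3 is not a chord tone.
It is approached by leap up from B2 and left by step down to E3.
Leap in, step out — an appoggiatura.

G#3 (beat 2) — passing tone; F#3 (beat 6) — appoggiatura.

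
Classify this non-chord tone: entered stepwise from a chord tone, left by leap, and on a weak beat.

Escape tone.

Approach: by step. Departure: by leap. Metric position: weak.
Step in, leap out, from a weak position — an escape tone (échappée). (It is the mirror image of the appoggiatura, which leaps in and steps out on a strong beat.)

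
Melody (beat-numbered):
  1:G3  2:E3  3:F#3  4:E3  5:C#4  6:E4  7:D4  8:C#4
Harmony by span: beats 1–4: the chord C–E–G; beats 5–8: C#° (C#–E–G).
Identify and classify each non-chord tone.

F#3 (beat 3) — neighbor tone; D4 (beat 7) — passing tone.

The harmony at that moment is C major triad (C, E, G); F#3 is not a chord tone.
It is approached by step up from E3 and left by step down to E3.
Step away and step back to the same note — a neighbor tone (upper neighbor).
The harmony at that moment is C# diminished triad (C#, E, G); D4 is not a chord tone.
It is approached by step down from E4 and left by step down to C#4.
Step in, step out in the same direction — a passing tone.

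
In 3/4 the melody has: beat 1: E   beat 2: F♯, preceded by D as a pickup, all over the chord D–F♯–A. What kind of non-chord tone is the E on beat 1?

The harmony at that moment is D major triad (D, F♯, A); E is not a chord tone.
It is approached by step up from D and left by step up to F♯.
Step in, step out in the same direction — a passing tone.

Passing tone.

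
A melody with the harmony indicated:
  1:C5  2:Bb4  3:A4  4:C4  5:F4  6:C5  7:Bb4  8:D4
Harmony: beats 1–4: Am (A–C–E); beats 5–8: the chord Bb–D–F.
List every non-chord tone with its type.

Bb4 (beat 2) — passing tone; C5 (beat 6) — appoggiatura.

The harmony at that moment is A minor triad (A, C, E); Bb4 is not a chord tone.
It is approached by step down from C5 and left by step down to A4.
Step in, step out in the same direction — a passing tone.
The harmony at that moment is Bb major triad (Bb, D, F); C5 is not a chord tone.
It is approached by leap up from F4 and left by step down to Bb4.
Leap in, step out — an appoggiatura.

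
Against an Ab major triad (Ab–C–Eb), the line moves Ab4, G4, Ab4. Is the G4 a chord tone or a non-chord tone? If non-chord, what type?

Non-chord tone — a neighbor tone.

The harmony at that moment is Ab major triad (Ab, C, Eb); G4 is not a chord tone.
It is approached by step down from Ab4 and left by step up to Ab4.
Step away and step back to the same note — a neighbor tone (lower neighbor).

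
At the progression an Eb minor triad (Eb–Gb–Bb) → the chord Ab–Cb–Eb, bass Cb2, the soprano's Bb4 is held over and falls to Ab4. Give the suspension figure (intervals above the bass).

7–6 suspension.

At the second chord the bass is Cb2. The suspended Bb4 lies a seventh above the bass; after resolving down by step to Ab4, the interval above the bass becomes a sixth.
Suspension figures are named by those two intervals: 7–6.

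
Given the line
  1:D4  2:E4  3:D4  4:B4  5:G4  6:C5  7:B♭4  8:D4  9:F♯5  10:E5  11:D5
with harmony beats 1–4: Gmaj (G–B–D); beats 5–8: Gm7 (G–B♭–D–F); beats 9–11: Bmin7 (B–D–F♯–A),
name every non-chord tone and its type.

The harmony at that moment is G major triad (G, B, D); E4 is not a chord tone.
It is approached by step up from D4 and left by step down to D4.
Step away and step back to the same note — a neighbor tone (upper neighbor).
The harmony at that moment is G minor seventh chord (G, B♭, D, F); C5 is not a chord tone.
It is approached by leap up from G4 and left by step down to B♭4.
Leap in, step out — an appoggiatura.
The harmony at that moment is B minor seventh chord (B, D, F♯, A); E5 is not a chord tone.
It is approached by step down from F♯5 and left by step down to D5.
Step in, step out in the same direction — a passing tone.

E4 (beat 2) — neighbor tone; C5 (beat 6) — appoggiatura; E5 (beat 10) — passing tone.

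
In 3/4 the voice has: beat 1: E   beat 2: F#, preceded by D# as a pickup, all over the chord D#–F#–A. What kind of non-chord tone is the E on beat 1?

The harmony at that moment is D# diminished triad (D#, F#, A); E is not a chord tone.
It is approached by step up from D# and left by step up to F#.
Step in, step out in the same direction — a passing tone.

Passing tone.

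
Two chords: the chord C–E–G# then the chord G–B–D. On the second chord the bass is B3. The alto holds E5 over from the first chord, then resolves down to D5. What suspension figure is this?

4–3 suspension.

At the second chord the bass is B3. The suspended E5 lies a fourth above the bass; after resolving down by step to D5, the interval above the bass becomes a third.
Suspension figures are named by those two intervals: 4–3.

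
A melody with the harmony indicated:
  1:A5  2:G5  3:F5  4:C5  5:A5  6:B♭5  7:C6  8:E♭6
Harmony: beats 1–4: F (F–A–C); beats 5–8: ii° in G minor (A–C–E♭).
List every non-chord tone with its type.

G5 (beat 2) — passing tone; B♭5 (beat 6) — passing tone.

The harmony at that moment is F major triad (F, A, C); G5 is not a chord tone.
It is approached by step down from A5 and left by step down to F5.
Step in, step out in the same direction — a passing tone.
The harmony at that moment is A diminished triad (A, C, E♭); B♭5 is not a chord tone.
It is approached by step up from A5 and left by step up to C6.
Step in, step out in the same direction — a passing tone.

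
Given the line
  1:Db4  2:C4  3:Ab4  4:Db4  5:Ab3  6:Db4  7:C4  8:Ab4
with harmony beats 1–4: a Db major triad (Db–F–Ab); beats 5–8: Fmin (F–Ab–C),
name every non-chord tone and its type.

The harmony at that moment is Db major triad (Db, F, Ab); C4 is not a chord tone.
It is approached by step down from Db4 and left by leap up to Ab4.
Step in, leap out — an escape tone.
The harmony at that moment is F minor triad (F, Ab, C); Db4 is not a chord tone.
It is approached by leap up from Ab3 and left by step down to C4.
Leap in, step out — an appoggiatura.

C4 (beat 2) — escape tone; Db4 (beat 6) — appoggiatura.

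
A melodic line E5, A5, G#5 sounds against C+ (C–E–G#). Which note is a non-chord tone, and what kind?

The harmony at that moment is C augmented triad (C, E, G#); A5 is not a chord tone.
It is approached by leap up from E5 and left by step down to G#5.
Leap in, step out — an appoggiatura.

A5 is an appoggiatura.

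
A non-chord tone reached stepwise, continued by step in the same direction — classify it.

Passing tone.

Approach: by step. Departure: by step, continuing in the same direction.
Stepwise on both sides with no change of direction means the note fills in the space between two different chord tones — a passing tone. (Had it turned back to its starting note it would be a neighbor tone instead.)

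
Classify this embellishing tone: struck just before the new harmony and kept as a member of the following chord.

Anticipation.

Approach: ahead of the chord change (typically by step), so it is dissonant against the current harmony. Departure: none — the same pitch is restated or held and is a chord tone of the new harmony.
Dissonant first, consonant once the harmony catches up: the note simply arrives early — an anticipation. (The reverse timing, consonant first and dissonant after the change, would be a suspension or retardation.)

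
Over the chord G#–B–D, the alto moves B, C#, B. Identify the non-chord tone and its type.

C# is a neighbor tone.

The harmony at that moment is G# diminished triad (G#, B, D); C# is not a chord tone.
It is approached by step up from B and left by step down to B.
Step away and step back to the same note — a neighbor tone (upper neighbor).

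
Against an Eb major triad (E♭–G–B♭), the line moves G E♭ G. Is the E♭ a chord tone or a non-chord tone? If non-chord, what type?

Chord tone (the root of Eb major triad).

Eb major triad contains E♭, G, B♭; E♭ is the root, so it is a chord tone.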